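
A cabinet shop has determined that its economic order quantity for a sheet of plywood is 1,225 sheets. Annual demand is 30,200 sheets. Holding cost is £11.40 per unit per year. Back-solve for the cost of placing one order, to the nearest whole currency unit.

Squaring Q* = √(2DS/H) gives Q*² = 2DS/H.
From Q* = √(2DS/H): S = Q*²H / (2D) = 1,225² × 11.4 / (2 × 30,200) = 283.2305.

S ≈ £283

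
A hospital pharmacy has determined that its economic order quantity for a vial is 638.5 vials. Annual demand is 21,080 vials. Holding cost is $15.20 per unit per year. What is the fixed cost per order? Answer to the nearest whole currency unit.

S ≈ $147

The basic EOQ model gives Q* = √(2DS/H); rearrange for the unknown.
From Q* = √(2DS/H): S = Q*²H / (2D) = 638.5² × 15.2 / (2 × 21,080) = 146.9822.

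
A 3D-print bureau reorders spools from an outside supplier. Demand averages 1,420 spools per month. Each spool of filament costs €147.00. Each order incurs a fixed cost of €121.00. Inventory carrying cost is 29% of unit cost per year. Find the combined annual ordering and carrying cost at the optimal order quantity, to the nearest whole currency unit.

TC* ≈ €13,259

Annual demand D = 1,420 × 12 = 17,040.
Holding cost H = 0.29 × €147.00 = €42.6300 per unit per year.
The optimal lot size = √(2DS/H) = √(2 × 17,040 × 121 / 42.63) ≈ 311.02.
At the optimum the two cost components are equal, so total cost = 2·(Q*/2)H = Q*·H.
Minimum total = √(2DSH) = √(2 × 17,040 × 121 × 42.63) ≈ 13258.676.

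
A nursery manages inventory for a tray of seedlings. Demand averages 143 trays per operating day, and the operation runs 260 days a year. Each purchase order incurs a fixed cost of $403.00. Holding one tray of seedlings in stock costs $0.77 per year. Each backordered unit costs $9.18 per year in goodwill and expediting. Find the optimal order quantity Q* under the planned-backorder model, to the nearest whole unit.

Annual demand D = 143 × 260 = 37,180.
With planned backorders, Q* = √(2DS/H) · √((H+B)/B).
√(2DS/H) = √(2 × 37,180 × 403 / 0.77) = 6238.452.
√((H+B)/B) = √((0.77+9.18)/9.18) = 1.0411.
Q* ≈ 6494.819.

Q* ≈ 6,495 trays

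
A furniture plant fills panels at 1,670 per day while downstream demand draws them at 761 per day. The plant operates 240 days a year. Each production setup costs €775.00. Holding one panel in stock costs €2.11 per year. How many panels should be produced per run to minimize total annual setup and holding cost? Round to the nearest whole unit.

Q* ≈ 15,700 panels

Annual demand D = 761 × 240 = 182,640.
Production build-up factor (1 − d/p) = 1 − 761/1,670 = 0.5443.
Q* = √(2DS / (H(1 − d/p))) = √(2 × 182,640 × 775 / (2.11 × 0.5443)).
= √(283,092,000 / 1.1485) ≈ 15699.972.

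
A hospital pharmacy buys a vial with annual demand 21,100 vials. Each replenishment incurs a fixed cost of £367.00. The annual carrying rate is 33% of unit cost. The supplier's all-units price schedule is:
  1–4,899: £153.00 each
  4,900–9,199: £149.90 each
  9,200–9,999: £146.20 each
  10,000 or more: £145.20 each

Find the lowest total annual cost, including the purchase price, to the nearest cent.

TC* ≈ £3,256,263.53

Holding cost per unit per year at price C is H = 0.33·C.
Evaluate total cost at each tier's feasible EOQ or, if the EOQ is below the tier, at the tier's minimum quantity.
EOQ at £153.00 = 553.8 (feasible in tier 1): TC = 21,100×£153.00 + (21,100/553.8)×367 + (553.8/2)×0.33×£153.00 = £3,256,263.53.
EOQ at £149.90 = 559.5 < 4900, so use break Q=4900: TC = 21,100×£149.90 + (21,100/4900.0)×367 + (4900.0/2)×0.33×£149.90 = £3,285,664.50.
EOQ at £146.20 = 566.6 < 9200, so use break Q=9200: TC = 21,100×£146.20 + (21,100/9200.0)×367 + (9200.0/2)×0.33×£146.20 = £3,307,593.31.
EOQ at £145.20 = 568.5 < 10000, so use break Q=10000: TC = 21,100×£145.20 + (21,100/10000.0)×367 + (10000.0/2)×0.33×£145.20 = £3,304,074.37.
Lowest total cost among the candidates is at Q = 553.8.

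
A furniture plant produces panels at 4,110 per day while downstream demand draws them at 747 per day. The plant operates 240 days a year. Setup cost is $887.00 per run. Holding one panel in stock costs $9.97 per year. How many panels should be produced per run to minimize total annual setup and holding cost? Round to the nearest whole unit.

Q* ≈ 6,244 panels

Annual demand D = 747 × 240 = 179,280.
Production build-up factor (1 − d/p) = 1 − 747/4,110 = 0.8182.
Q* = √(2DS / (H(1 − d/p))) = √(2 × 179,280 × 887 / (9.97 × 0.8182)).
= √(318,042,720 / 8.1579) ≈ 6243.852.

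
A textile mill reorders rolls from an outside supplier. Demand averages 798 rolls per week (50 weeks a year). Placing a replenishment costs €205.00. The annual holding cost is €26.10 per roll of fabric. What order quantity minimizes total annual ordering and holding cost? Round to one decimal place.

Q* ≈ 791.7 rolls

Annual demand D = 798 × 50 = 39,900.
EOQ = √(2DS / H) = √(2 × 39,900 × 205 / 26.1).
= √(16,359,000 / 26.1) = √626,781.6092 ≈ 791.695.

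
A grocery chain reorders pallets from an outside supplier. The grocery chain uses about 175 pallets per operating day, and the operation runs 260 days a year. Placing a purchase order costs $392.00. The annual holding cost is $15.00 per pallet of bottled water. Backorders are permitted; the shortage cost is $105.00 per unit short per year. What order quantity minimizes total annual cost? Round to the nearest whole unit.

Annual demand D = 175 × 260 = 45,500.
With planned backorders, Q* = √(2DS/H) · √((H+B)/B).
√(2DS/H) = √(2 × 45,500 × 392 / 15) = 1542.120.
√((H+B)/B) = √((15+105)/105) = 1.0690.
Q* ≈ 1648.595.

Q* ≈ 1,649 pallets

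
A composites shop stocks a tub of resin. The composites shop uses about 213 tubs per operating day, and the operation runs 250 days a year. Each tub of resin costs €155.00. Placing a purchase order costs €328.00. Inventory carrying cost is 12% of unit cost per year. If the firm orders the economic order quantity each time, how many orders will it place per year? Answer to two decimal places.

Annual demand D = 213 × 250 = 53,250.
Holding cost H = 0.12 × €155.00 = €18.6000 per unit per year.
Q* = √(2DS/H) = √(2 × 53,250 × 328 / 18.6) ≈ 1370.42.
Orders per year = D / Q* = 53,250 / 1370.42 ≈ 38.857.

N ≈ 38.86 orders per year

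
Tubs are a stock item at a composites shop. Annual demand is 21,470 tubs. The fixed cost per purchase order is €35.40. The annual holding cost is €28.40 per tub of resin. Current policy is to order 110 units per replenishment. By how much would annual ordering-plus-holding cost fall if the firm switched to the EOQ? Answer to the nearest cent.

Extra cost ≈ €1,901.04 per year

EOQ = √(2DS/H) = √(2 × 21,470 × 35.4 / 28.4) ≈ 231.35.
Cost at Q* = (D/Q*)S + (Q*/2)H = √(2DSH) ≈ €6,570.40.
Cost at Q = 110: (21,470/110)×35.4 + (110/2)×28.4 = €6,909.44 + €1,562.00 = €8,471.44.
Excess = €8,471.44 − €6,570.40 = €1,901.04.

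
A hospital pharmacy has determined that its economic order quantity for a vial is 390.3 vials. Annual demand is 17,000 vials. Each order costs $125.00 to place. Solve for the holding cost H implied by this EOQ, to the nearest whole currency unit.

H ≈ $28

The basic EOQ model gives Q* = √(2DS/H); rearrange for the unknown.
From Q* = √(2DS/H): H = 2DS / Q*² = 2 × 17,000 × 125 / 390.3² = 27.8992.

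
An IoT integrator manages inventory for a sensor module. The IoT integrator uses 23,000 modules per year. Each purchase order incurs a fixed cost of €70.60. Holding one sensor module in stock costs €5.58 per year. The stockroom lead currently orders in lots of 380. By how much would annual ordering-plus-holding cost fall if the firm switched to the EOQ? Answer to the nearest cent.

Extra cost ≈ €1,076.41 per year

EOQ = √(2DS/H) = √(2 × 23,000 × 70.6 / 5.58) ≈ 762.89.
Cost at Q* = (D/Q*)S + (Q*/2)H = √(2DSH) ≈ €4,256.95.
Cost at Q = 380: (23,000/380)×70.6 + (380/2)×5.58 = €4,273.16 + €1,060.20 = €5,333.36.
Excess = €5,333.36 − €4,256.95 = €1,076.41.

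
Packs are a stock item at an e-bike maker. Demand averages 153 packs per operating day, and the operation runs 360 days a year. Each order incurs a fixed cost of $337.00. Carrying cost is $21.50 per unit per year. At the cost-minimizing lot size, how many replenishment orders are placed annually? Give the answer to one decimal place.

Annual demand D = 153 × 360 = 55,080.
Q* = √(2DS/H) = √(2 × 55,080 × 337 / 21.5) ≈ 1314.04.
Orders per year = D / Q* = 55,080 / 1314.04 ≈ 41.917.

N ≈ 41.9 orders per year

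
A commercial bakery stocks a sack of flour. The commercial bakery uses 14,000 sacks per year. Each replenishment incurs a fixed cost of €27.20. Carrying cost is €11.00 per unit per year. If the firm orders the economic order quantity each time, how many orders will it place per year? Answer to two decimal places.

N ≈ 53.21 orders per year

EOQ = √(2DS/H) = √(2 × 14,000 × 27.2 / 11) ≈ 263.13.
Orders per year = D / Q* = 14,000 / 263.13 ≈ 53.206.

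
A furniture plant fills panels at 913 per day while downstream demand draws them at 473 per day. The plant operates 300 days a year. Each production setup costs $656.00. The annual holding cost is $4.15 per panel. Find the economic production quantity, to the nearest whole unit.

Q* ≈ 9,648 panels

Annual demand D = 473 × 300 = 141,900.
Production build-up factor (1 − d/p) = 1 − 473/913 = 0.4819.
Q* = √(2DS / (H(1 − d/p))) = √(2 × 141,900 × 656 / (4.15 × 0.4819)).
= √(186,172,800 / 2) ≈ 9648.129.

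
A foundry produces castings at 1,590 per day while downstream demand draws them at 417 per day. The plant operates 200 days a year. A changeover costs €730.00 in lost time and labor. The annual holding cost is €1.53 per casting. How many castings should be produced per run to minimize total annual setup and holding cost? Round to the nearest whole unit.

Annual demand D = 417 × 200 = 83,400.
Production build-up factor (1 − d/p) = 1 − 417/1,590 = 0.7377.
Q* = √(2DS / (H(1 − d/p))) = √(2 × 83,400 × 730 / (1.53 × 0.7377)).
= √(121,764,000 / 1.1287) ≈ 10386.358.

Q* ≈ 10,386 castings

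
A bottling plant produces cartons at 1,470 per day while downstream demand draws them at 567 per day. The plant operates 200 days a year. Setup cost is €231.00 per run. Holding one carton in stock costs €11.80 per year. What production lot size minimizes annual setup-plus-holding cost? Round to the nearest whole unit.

Q* ≈ 2,688 cartons

Annual demand D = 567 × 200 = 113,400.
Production build-up factor (1 − d/p) = 1 − 567/1,470 = 0.6143.
Q* = √(2DS / (H(1 − d/p))) = √(2 × 113,400 × 231 / (11.8 × 0.6143)).
= √(52,390,800 / 7.2486) ≈ 2688.446.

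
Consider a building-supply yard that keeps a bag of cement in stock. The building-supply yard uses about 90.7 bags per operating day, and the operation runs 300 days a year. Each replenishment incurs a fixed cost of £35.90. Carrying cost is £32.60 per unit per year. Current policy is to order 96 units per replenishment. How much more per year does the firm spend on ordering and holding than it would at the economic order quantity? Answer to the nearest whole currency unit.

Annual demand D = 90.7 × 300 = 27,210.
EOQ = √(2DS/H) = √(2 × 27,210 × 35.9 / 32.6) ≈ 244.80.
Cost at Q* = (D/Q*)S + (Q*/2)H = √(2DSH) ≈ £7,980.60.
Cost at Q = 96: (27,210/96)×35.9 + (96/2)×32.6 = £10,175.41 + £1,564.80 = £11,740.21.
Excess = £11,740.21 − £7,980.60 = £3,759.61.

Extra cost ≈ £3,760 per year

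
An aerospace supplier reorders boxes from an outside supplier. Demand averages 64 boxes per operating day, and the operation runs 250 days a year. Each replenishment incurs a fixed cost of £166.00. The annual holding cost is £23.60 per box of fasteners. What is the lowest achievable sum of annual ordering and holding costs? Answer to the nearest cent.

TC* ≈ £11,196.57

Annual demand D = 64 × 250 = 16,000.
The optimal lot size = √(2DS/H) = √(2 × 16,000 × 166 / 23.6) ≈ 474.43.
At the optimum the two cost components are equal, so total cost = 2·(Q*/2)H = Q*·H.
Minimum total = √(2DSH) = √(2 × 16,000 × 166 × 23.6) ≈ 11196.571.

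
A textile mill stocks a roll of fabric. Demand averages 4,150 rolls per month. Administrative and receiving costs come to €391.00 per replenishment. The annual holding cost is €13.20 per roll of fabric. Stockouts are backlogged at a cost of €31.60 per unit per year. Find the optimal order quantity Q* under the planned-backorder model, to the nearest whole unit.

Q* ≈ 2,045 rolls

Annual demand D = 4,150 × 12 = 49,800.
With planned backorders, Q* = √(2DS/H) · √((H+B)/B).
√(2DS/H) = √(2 × 49,800 × 391 / 13.2) = 1717.636.
√((H+B)/B) = √((13.2+31.6)/31.6) = 1.1907.
Q* ≈ 2045.157.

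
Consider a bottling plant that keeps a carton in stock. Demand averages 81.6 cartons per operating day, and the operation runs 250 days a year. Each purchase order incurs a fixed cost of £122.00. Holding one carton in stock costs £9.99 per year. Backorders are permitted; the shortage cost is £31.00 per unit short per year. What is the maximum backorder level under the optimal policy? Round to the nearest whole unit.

Annual demand D = 81.6 × 250 = 20,400.
With planned backorders, Q* = √(2DS/H) · √((H+B)/B).
√(2DS/H) = √(2 × 20,400 × 122 / 9.99) = 705.874.
√((H+B)/B) = √((9.99+31)/31) = 1.1499.
Q* ≈ 811.681.
S* = Q* · H/(H+B) = 811.681 × 9.99/40.99 ≈ 197.821.

S* ≈ 198 cartons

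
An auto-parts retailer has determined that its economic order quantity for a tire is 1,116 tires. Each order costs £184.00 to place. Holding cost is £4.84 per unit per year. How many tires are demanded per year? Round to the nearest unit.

D ≈ 16,380 tires per year

The basic EOQ model gives Q* = √(2DS/H); rearrange for the unknown.
From Q* = √(2DS/H): D = Q*²H / (2S) = 1,116² × 4.84 / (2 × 184) = 16380.454.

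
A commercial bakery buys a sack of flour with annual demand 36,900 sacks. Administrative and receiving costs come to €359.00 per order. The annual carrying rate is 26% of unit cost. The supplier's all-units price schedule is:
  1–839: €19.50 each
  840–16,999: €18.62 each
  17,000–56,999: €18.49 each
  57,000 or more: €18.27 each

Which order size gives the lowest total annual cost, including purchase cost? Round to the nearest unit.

Q* ≈ 2,339 sacks

Holding cost per unit per year at price C is H = 0.26·C.
Evaluate total cost at each tier's feasible EOQ or, if the EOQ is below the tier, at the tier's minimum quantity.
Tier 1 (€19.50): EOQ = 2286.0 exceeds tier's upper bound 839, so this tier is dominated.
EOQ at €18.62 = 2339.4 (feasible in tier 2): TC = 36,900×€18.62 + (36,900/2339.4)×359 + (2339.4/2)×0.26×€18.62 = €698,403.36.
EOQ at €18.49 = 2347.6 < 17000, so use break Q=17000: TC = 36,900×€18.49 + (36,900/17000.0)×359 + (17000.0/2)×0.26×€18.49 = €723,923.14.
EOQ at €18.27 = 2361.7 < 57000, so use break Q=57000: TC = 36,900×€18.27 + (36,900/57000.0)×359 + (57000.0/2)×0.26×€18.27 = €809,776.11.
Lowest total cost is €698,403.36 at Q = 2339.4.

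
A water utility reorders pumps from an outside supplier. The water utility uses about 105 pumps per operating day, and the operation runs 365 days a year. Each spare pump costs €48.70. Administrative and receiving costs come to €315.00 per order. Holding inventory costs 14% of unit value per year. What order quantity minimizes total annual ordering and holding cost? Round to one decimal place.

Annual demand D = 105 × 365 = 38,325.
Holding cost H = 0.14 × €48.70 = €6.8180 per unit per year.
EOQ = √(2DS / H) = √(2 × 38,325 × 315 / 6.818).
= √(24,144,750 / 6.818) = √3,541,324.4353 ≈ 1881.841.

Q* ≈ 1,881.8 pumps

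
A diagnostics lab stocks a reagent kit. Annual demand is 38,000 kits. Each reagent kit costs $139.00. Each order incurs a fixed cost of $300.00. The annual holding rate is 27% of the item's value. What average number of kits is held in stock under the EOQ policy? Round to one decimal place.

Average inventory ≈ 389.7 kits

Holding cost H = 0.27 × $139.00 = $37.5300 per unit per year.
Q* = √(2DS/H) = √(2 × 38,000 × 300 / 37.53) ≈ 779.43.
Average inventory = Q*/2 ≈ 779.43 / 2 = 389.716.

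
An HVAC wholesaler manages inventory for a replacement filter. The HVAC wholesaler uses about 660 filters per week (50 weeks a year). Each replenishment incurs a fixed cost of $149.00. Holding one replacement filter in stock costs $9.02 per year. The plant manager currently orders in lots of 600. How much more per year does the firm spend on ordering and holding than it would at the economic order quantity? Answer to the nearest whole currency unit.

Annual demand D = 660 × 50 = 33,000.
EOQ = √(2DS/H) = √(2 × 33,000 × 149 / 9.02) ≈ 1044.15.
Cost at Q* = (D/Q*)S + (Q*/2)H = √(2DSH) ≈ $9,418.21.
Cost at Q = 600: (33,000/600)×149 + (600/2)×9.02 = $8,195.00 + $2,706.00 = $10,901.00.
Excess = $10,901.00 − $9,418.21 = $1,482.79.

Extra cost ≈ $1,483 per year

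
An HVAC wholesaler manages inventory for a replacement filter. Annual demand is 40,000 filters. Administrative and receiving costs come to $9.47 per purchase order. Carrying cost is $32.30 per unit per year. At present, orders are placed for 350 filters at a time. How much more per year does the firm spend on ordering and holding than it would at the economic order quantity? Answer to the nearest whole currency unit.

Extra cost ≈ $1,788 per year

EOQ = √(2DS/H) = √(2 × 40,000 × 9.47 / 32.3) ≈ 153.15.
Cost at Q* = (D/Q*)S + (Q*/2)H = √(2DSH) ≈ $4,946.76.
Cost at Q = 350: (40,000/350)×9.47 + (350/2)×32.3 = $1,082.29 + $5,652.50 = $6,734.79.
Excess = $6,734.79 − $4,946.76 = $1,788.02.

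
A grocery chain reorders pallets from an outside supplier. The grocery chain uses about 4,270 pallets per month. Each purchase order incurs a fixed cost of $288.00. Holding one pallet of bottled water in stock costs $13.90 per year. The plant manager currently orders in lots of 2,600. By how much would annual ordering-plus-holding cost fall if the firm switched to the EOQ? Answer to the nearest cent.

Annual demand D = 4,270 × 12 = 51,240.
EOQ = √(2DS/H) = √(2 × 51,240 × 288 / 13.9) ≈ 1457.16.
Cost at Q* = (D/Q*)S + (Q*/2)H = √(2DSH) ≈ $20,254.58.
Cost at Q = 2,600: (51,240/2,600)×288 + (2,600/2)×13.9 = $5,675.82 + $18,070.00 = $23,745.82.
Excess = $23,745.82 − $20,254.58 = $3,491.24.

Extra cost ≈ $3,491.24 per year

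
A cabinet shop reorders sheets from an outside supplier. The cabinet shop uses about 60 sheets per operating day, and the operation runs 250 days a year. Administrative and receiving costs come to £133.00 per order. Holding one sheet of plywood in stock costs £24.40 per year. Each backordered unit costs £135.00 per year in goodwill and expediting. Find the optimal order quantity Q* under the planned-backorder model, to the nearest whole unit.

Annual demand D = 60 × 250 = 15,000.
With planned backorders, Q* = √(2DS/H) · √((H+B)/B).
√(2DS/H) = √(2 × 15,000 × 133 / 24.4) = 404.382.
√((H+B)/B) = √((24.4+135)/135) = 1.0866.
Q* ≈ 439.409.

Q* ≈ 439 sheets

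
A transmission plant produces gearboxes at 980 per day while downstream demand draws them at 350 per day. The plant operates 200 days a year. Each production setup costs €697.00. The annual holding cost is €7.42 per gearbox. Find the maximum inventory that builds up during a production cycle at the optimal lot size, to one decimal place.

Annual demand D = 350 × 200 = 70,000.
Production build-up factor (1 − d/p) = 1 − 350/980 = 0.6429.
Q* = √(2DS / (H(1 − d/p))) = √(2 × 70,000 × 697 / (7.42 × 0.6429)).
= √(97,580,000 / 4.77) ≈ 4522.944.
Maximum inventory = Q*(1 − d/p) = 4522.944 × 0.6429 ≈ 2907.607.

I_max ≈ 2,907.6 gearboxes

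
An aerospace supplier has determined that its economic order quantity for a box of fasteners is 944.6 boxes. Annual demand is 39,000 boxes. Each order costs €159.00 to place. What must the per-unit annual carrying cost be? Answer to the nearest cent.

Squaring Q* = √(2DS/H) gives Q*² = 2DS/H.
From Q* = √(2DS/H): H = 2DS / Q*² = 2 × 39,000 × 159 / 944.6² = 13.8994.

H ≈ €13.90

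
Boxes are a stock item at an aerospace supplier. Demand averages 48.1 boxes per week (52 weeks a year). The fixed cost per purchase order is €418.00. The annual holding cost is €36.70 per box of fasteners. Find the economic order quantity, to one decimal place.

Annual demand D = 48.1 × 52 = 2,501.2.
EOQ = √(2DS / H) = √(2 × 2,501.2 × 418 / 36.7).
= √(2,091,003.2 / 36.7) = √56,975.564 ≈ 238.696.

Q* ≈ 238.7 boxes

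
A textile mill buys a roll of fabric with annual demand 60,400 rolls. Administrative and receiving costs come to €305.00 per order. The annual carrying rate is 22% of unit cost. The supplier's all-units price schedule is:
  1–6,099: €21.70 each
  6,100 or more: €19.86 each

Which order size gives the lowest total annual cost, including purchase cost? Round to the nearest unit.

Q* ≈ 6,100 rolls

Holding cost per unit per year at price C is H = 0.22·C.
Candidates are each tier's EOQ (if it falls in that tier) and each price-break quantity.
EOQ at €21.70 = 2778.1 (feasible in tier 1): TC = 60,400×€21.70 + (60,400/2778.1)×305 + (2778.1/2)×0.22×€21.70 = €1,323,942.48.
EOQ at €19.86 = 2903.9 < 6100, so use break Q=6100: TC = 60,400×€19.86 + (60,400/6100.0)×305 + (6100.0/2)×0.22×€19.86 = €1,215,890.06.
Lowest total cost is €1,215,890.06 at Q = 6100.0.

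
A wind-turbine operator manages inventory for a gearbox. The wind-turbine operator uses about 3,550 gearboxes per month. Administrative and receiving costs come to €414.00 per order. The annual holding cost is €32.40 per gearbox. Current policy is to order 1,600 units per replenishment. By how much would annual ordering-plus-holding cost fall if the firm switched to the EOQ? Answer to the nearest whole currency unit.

Extra cost ≈ €3,137 per year

Annual demand D = 3,550 × 12 = 42,600.
EOQ = √(2DS/H) = √(2 × 42,600 × 414 / 32.4) ≈ 1043.39.
Cost at Q* = (D/Q*)S + (Q*/2)H = √(2DSH) ≈ €33,805.90.
Cost at Q = 1,600: (42,600/1,600)×414 + (1,600/2)×32.4 = €11,022.75 + €25,920.00 = €36,942.75.
Excess = €36,942.75 − €33,805.90 = €3,136.85.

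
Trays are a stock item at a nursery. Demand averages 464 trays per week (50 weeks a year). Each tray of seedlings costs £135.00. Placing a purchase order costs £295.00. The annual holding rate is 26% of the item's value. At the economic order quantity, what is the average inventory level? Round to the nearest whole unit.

Annual demand D = 464 × 50 = 23,200.
Holding cost H = 0.26 × £135.00 = £35.1000 per unit per year.
Q* = √(2DS/H) = √(2 × 23,200 × 295 / 35.1) ≈ 624.48.
Average inventory = Q*/2 ≈ 624.48 / 2 = 312.238.

Average inventory ≈ 312 trays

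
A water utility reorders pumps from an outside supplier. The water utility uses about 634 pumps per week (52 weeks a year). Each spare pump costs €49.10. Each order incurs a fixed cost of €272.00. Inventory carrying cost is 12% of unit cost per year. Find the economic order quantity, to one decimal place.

Annual demand D = 634 × 52 = 32,968.
Holding cost H = 0.12 × €49.10 = €5.8920 per unit per year.
EOQ = √(2DS / H) = √(2 × 32,968 × 272 / 5.892).
= √(17,934,592 / 5.892) = √3,043,888.6626 ≈ 1744.674.

Q* ≈ 1,744.7 pumps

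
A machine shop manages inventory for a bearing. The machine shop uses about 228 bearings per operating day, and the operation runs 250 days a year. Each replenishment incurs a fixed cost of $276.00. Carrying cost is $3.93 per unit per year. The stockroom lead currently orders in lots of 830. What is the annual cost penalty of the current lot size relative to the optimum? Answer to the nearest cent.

Annual demand D = 228 × 250 = 57,000.
EOQ = √(2DS/H) = √(2 × 57,000 × 276 / 3.93) ≈ 2829.51.
Cost at Q* = (D/Q*)S + (Q*/2)H = √(2DSH) ≈ $11,119.96.
Cost at Q = 830: (57,000/830)×276 + (830/2)×3.93 = $18,954.22 + $1,630.95 = $20,585.17.
Excess = $20,585.17 − $11,119.96 = $9,465.21.

Extra cost ≈ $9,465.21 per year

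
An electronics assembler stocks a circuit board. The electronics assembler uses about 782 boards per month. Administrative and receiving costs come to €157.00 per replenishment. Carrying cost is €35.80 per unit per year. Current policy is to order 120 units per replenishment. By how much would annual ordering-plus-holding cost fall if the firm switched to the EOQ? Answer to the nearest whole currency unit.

Extra cost ≈ €4,155 per year

Annual demand D = 782 × 12 = 9,384.
EOQ = √(2DS/H) = √(2 × 9,384 × 157 / 35.8) ≈ 286.89.
Cost at Q* = (D/Q*)S + (Q*/2)H = √(2DSH) ≈ €10,270.71.
Cost at Q = 120: (9,384/120)×157 + (120/2)×35.8 = €12,277.40 + €2,148.00 = €14,425.40.
Excess = €14,425.40 − €10,270.71 = €4,154.69.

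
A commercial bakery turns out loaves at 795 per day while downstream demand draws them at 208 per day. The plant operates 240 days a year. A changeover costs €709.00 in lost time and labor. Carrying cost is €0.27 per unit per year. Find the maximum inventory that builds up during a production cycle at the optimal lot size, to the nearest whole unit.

I_max ≈ 13,913 loaves

Annual demand D = 208 × 240 = 49,920.
Production build-up factor (1 − d/p) = 1 − 208/795 = 0.7384.
Q* = √(2DS / (H(1 − d/p))) = √(2 × 49,920 × 709 / (0.27 × 0.7384)).
= √(70,786,560 / 0.1994) ≈ 18843.347.
Maximum inventory = Q*(1 − d/p) = 18843.347 × 0.7384 ≈ 13913.263.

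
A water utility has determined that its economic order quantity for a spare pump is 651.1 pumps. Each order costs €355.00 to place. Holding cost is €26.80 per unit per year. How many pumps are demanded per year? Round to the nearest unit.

Invert the EOQ relation Q*² = 2DS/H.
From Q* = √(2DS/H): D = Q*²H / (2S) = 651.1² × 26.8 / (2 × 355) = 16001.910.

D ≈ 16,002 pumps per year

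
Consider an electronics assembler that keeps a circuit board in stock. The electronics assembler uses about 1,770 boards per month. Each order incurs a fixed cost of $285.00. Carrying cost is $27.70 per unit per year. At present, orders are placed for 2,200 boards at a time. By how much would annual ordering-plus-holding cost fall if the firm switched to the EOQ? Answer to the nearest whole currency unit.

Annual demand D = 1,770 × 12 = 21,240.
EOQ = √(2DS/H) = √(2 × 21,240 × 285 / 27.7) ≈ 661.11.
Cost at Q* = (D/Q*)S + (Q*/2)H = √(2DSH) ≈ $18,312.79.
Cost at Q = 2,200: (21,240/2,200)×285 + (2,200/2)×27.7 = $2,751.55 + $30,470.00 = $33,221.55.
Excess = $33,221.55 − $18,312.79 = $14,908.75.

Extra cost ≈ $14,909 per year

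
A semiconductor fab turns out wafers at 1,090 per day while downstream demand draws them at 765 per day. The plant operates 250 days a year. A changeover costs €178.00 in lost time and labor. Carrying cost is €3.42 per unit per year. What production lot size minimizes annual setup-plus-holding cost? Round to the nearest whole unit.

Q* ≈ 8,171 wafers

Annual demand D = 765 × 250 = 191,250.
Production build-up factor (1 − d/p) = 1 − 765/1,090 = 0.2982.
Q* = √(2DS / (H(1 − d/p))) = √(2 × 191,250 × 178 / (3.42 × 0.2982)).
= √(68,085,000 / 1.0197) ≈ 8171.170.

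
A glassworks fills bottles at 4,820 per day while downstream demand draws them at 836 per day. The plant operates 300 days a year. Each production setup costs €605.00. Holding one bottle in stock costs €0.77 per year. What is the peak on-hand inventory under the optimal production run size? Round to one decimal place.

Annual demand D = 836 × 300 = 250,800.
Production build-up factor (1 − d/p) = 1 − 836/4,820 = 0.8266.
Q* = √(2DS / (H(1 − d/p))) = √(2 × 250,800 × 605 / (0.77 × 0.8266)).
= √(303,468,000 / 0.6364) ≈ 21836.093.
Maximum inventory = Q*(1 − d/p) = 21836.093 × 0.8266 ≈ 18048.754.

I_max ≈ 18,048.8 bottles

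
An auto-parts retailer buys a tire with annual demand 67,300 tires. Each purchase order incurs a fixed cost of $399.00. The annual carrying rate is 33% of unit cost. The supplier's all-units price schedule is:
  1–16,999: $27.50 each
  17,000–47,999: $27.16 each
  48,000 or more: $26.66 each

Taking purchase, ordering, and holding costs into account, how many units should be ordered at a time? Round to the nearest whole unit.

Holding cost per unit per year at price C is H = 0.33·C.
Evaluate total cost at each tier's feasible EOQ or, if the EOQ is below the tier, at the tier's minimum quantity.
EOQ at $27.50 = 2432.7 (feasible in tier 1): TC = 67,300×$27.50 + (67,300/2432.7)×399 + (2432.7/2)×0.33×$27.50 = $1,872,826.61.
EOQ at $27.16 = 2447.9 < 17000, so use break Q=17000: TC = 67,300×$27.16 + (67,300/17000.0)×399 + (17000.0/2)×0.33×$27.16 = $1,905,631.37.
EOQ at $26.66 = 2470.7 < 48000, so use break Q=48000: TC = 67,300×$26.66 + (67,300/48000.0)×399 + (48000.0/2)×0.33×$26.66 = $2,005,924.63.
Lowest total cost is $1,872,826.61 at Q = 2432.7.

Q* ≈ 2,433 tires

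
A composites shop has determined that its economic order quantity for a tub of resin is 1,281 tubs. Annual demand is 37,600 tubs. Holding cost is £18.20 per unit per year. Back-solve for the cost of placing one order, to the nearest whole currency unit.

Invert the EOQ relation Q*² = 2DS/H.
From Q* = √(2DS/H): S = Q*²H / (2D) = 1,281² × 18.2 / (2 × 37,600) = 397.1475.

S ≈ £397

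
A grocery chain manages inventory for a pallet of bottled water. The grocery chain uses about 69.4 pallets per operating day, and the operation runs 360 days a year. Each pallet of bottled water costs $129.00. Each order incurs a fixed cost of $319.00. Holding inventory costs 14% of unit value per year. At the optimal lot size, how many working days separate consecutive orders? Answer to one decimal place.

T ≈ 13.5 days

Annual demand D = 69.4 × 360 = 24,984.
Holding cost H = 0.14 × $129.00 = $18.0600 per unit per year.
Q* = √(2DS/H) = √(2 × 24,984 × 319 / 18.06) ≈ 939.47.
Cycle time = Q*/D × 360 = 939.47 / 24,984 × 360 ≈ 13.537 days.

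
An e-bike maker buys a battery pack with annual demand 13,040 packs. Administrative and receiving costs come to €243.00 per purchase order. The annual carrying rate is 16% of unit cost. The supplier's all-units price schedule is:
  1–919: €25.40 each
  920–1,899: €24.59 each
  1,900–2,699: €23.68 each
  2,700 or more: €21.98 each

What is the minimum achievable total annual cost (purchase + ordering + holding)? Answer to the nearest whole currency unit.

Holding cost per unit per year at price C is H = 0.16·C.
For each price level, check whether its EOQ is feasible; otherwise the best quantity at that price is the breakpoint.
Tier 1 (€25.40): EOQ = 1248.8 exceeds tier's upper bound 919, so this tier is dominated.
EOQ at €24.59 = 1269.2 (feasible in tier 2): TC = 13,040×€24.59 + (13,040/1269.2)×243 + (1269.2/2)×0.16×€24.59 = €325,647.00.
EOQ at €23.68 = 1293.3 < 1900, so use break Q=1900: TC = 13,040×€23.68 + (13,040/1900.0)×243 + (1900.0/2)×0.16×€23.68 = €314,054.31.
EOQ at €21.98 = 1342.4 < 2700, so use break Q=2700: TC = 13,040×€21.98 + (13,040/2700.0)×243 + (2700.0/2)×0.16×€21.98 = €292,540.48.
Lowest total cost among the candidates is at Q = 2700.0.

TC* ≈ €292,540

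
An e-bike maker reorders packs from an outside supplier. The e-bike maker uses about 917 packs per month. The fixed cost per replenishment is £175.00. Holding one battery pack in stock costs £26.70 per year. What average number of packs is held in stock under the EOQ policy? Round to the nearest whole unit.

Annual demand D = 917 × 12 = 11,004.
Q* = √(2DS/H) = √(2 × 11,004 × 175 / 26.7) ≈ 379.80.
Average inventory = Q*/2 ≈ 379.80 / 2 = 189.899.

Average inventory ≈ 190 packs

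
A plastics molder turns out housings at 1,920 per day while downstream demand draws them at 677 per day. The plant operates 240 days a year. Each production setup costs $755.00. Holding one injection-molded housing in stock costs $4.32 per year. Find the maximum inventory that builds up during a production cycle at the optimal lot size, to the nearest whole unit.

Annual demand D = 677 × 240 = 162,480.
Production build-up factor (1 − d/p) = 1 − 677/1,920 = 0.6474.
Q* = √(2DS / (H(1 − d/p))) = √(2 × 162,480 × 755 / (4.32 × 0.6474)).
= √(245,344,800 / 2.7968) ≈ 9366.161.
Maximum inventory = Q*(1 − d/p) = 9366.161 × 0.6474 ≈ 6063.613.

I_max ≈ 6,064 housings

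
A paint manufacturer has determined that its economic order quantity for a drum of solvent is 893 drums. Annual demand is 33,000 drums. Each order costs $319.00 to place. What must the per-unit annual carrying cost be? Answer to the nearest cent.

H ≈ $26.40

Invert the EOQ relation Q*² = 2DS/H.
From Q* = √(2DS/H): H = 2DS / Q*² = 2 × 33,000 × 319 / 893² = 26.4017.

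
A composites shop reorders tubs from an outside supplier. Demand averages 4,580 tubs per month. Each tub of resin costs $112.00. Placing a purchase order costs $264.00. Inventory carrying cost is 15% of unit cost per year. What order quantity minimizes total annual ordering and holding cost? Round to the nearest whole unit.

Annual demand D = 4,580 × 12 = 54,960.
Holding cost H = 0.15 × $112.00 = $16.8000 per unit per year.
EOQ = √(2DS / H) = √(2 × 54,960 × 264 / 16.8).
= √(29,018,880 / 16.8) = √1,727,314.2857 ≈ 1314.273.

Q* ≈ 1,314 tubs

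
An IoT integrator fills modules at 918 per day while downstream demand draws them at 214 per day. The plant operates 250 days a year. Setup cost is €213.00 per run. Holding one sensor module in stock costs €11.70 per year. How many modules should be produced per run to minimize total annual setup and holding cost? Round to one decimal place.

Annual demand D = 214 × 250 = 53,500.
Production build-up factor (1 − d/p) = 1 − 214/918 = 0.7669.
Q* = √(2DS / (H(1 − d/p))) = √(2 × 53,500 × 213 / (11.7 × 0.7669)).
= √(22,791,000 / 8.9725) ≈ 1593.763.

Q* ≈ 1,593.8 modules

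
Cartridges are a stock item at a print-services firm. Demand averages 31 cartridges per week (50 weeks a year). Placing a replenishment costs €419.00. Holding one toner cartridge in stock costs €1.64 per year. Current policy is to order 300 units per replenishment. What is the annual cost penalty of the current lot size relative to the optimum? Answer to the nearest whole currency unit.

Annual demand D = 31 × 50 = 1,550.
EOQ = √(2DS/H) = √(2 × 1,550 × 419 / 1.64) ≈ 889.95.
Cost at Q* = (D/Q*)S + (Q*/2)H = √(2DSH) ≈ €1,459.52.
Cost at Q = 300: (1,550/300)×419 + (300/2)×1.64 = €2,164.83 + €246.00 = €2,410.83.
Excess = €2,410.83 − €1,459.52 = €951.31.

Extra cost ≈ €951 per year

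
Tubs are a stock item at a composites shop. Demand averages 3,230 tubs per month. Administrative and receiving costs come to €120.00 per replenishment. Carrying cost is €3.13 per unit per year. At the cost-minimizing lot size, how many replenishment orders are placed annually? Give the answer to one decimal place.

Annual demand D = 3,230 × 12 = 38,760.
Q* = √(2DS/H) = √(2 × 38,760 × 120 / 3.13) ≈ 1723.95.
Orders per year = D / Q* = 38,760 / 1723.95 ≈ 22.483.

N ≈ 22.5 orders per year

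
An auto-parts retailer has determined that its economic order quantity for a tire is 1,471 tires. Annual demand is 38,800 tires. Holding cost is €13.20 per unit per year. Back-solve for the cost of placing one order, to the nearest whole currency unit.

Squaring Q* = √(2DS/H) gives Q*² = 2DS/H.
From Q* = √(2DS/H): S = Q*²H / (2D) = 1,471² × 13.2 / (2 × 38,800) = 368.0760.

S ≈ €368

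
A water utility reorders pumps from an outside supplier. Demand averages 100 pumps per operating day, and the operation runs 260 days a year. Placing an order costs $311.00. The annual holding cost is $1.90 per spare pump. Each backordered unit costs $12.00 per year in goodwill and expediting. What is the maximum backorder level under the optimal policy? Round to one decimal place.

S* ≈ 429.2 pumps

Annual demand D = 100 × 260 = 26,000.
With planned backorders, Q* = √(2DS/H) · √((H+B)/B).
√(2DS/H) = √(2 × 26,000 × 311 / 1.9) = 2917.461.
√((H+B)/B) = √((1.9+12)/12) = 1.0763.
Q* ≈ 3139.944.
S* = Q* · H/(H+B) = 3139.944 × 1.9/13.9 ≈ 429.201.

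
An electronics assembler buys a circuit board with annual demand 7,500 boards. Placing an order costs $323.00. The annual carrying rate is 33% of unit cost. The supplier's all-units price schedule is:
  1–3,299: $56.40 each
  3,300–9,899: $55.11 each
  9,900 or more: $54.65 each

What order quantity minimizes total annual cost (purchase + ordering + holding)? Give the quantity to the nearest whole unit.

Q* ≈ 510 boards

Holding cost per unit per year at price C is H = 0.33·C.
Candidates are each tier's EOQ (if it falls in that tier) and each price-break quantity.
EOQ at $56.40 = 510.2 (feasible in tier 1): TC = 7,500×$56.40 + (7,500/510.2)×323 + (510.2/2)×0.33×$56.40 = $432,496.06.
EOQ at $55.11 = 516.1 < 3300, so use break Q=3300: TC = 7,500×$55.11 + (7,500/3300.0)×323 + (3300.0/2)×0.33×$55.11 = $444,066.49.
EOQ at $54.65 = 518.3 < 9900, so use break Q=9900: TC = 7,500×$54.65 + (7,500/9900.0)×323 + (9900.0/2)×0.33×$54.65 = $499,390.47.
Lowest total cost is $432,496.06 at Q = 510.2.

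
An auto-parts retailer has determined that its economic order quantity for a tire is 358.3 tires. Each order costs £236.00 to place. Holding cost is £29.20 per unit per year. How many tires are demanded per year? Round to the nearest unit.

Squaring Q* = √(2DS/H) gives Q*² = 2DS/H.
From Q* = √(2DS/H): D = Q*²H / (2S) = 358.3² × 29.2 / (2 × 236) = 7942.084.

D ≈ 7,942 tires per year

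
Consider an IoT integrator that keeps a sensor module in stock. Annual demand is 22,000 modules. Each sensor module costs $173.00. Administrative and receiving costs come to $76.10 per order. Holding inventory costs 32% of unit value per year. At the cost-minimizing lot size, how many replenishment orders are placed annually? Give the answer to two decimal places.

N ≈ 89.45 orders per year

Holding cost H = 0.32 × $173.00 = $55.3600 per unit per year.
Q* = √(2DS/H) = √(2 × 22,000 × 76.1 / 55.36) ≈ 245.94.
Orders per year = D / Q* = 22,000 / 245.94 ≈ 89.454.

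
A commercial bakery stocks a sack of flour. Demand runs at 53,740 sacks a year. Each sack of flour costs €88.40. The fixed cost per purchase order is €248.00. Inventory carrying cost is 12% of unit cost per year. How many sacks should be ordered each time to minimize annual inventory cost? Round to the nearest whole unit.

Holding cost H = 0.12 × €88.40 = €10.6080 per unit per year.
EOQ = √(2DS / H) = √(2 × 53,740 × 248 / 10.608).
= √(26,655,040 / 10.608) = √2,512,730.0151 ≈ 1585.159.

Q* ≈ 1,585 sacks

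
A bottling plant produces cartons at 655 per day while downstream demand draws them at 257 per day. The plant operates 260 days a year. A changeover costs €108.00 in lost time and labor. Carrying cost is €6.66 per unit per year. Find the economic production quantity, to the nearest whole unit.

Annual demand D = 257 × 260 = 66,820.
Production build-up factor (1 − d/p) = 1 − 257/655 = 0.6076.
Q* = √(2DS / (H(1 − d/p))) = √(2 × 66,820 × 108 / (6.66 × 0.6076)).
= √(14,433,120 / 4.0468) ≈ 1888.522.

Q* ≈ 1,889 cartons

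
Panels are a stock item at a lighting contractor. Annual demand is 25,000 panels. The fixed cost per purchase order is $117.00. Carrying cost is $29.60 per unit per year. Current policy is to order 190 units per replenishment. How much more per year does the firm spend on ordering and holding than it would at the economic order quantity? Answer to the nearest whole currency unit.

Extra cost ≈ $5,048 per year

EOQ = √(2DS/H) = √(2 × 25,000 × 117 / 29.6) ≈ 444.56.
Cost at Q* = (D/Q*)S + (Q*/2)H = √(2DSH) ≈ $13,159.03.
Cost at Q = 190: (25,000/190)×117 + (190/2)×29.6 = $15,394.74 + $2,812.00 = $18,206.74.
Excess = $18,206.74 − $13,159.03 = $5,047.71.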